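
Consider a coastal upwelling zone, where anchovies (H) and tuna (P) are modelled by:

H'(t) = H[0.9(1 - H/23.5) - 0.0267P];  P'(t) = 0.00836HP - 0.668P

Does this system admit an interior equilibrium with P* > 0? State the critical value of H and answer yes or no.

Threshold H = 79.9; K < 79.9, so no, the predator goes extinct.

The predator equation gives dP/dt > 0 only when H > 0.668/0.00836 = 79.9.
Without the predator, H → K = 23.5. Since 23.5 < 79.9, the predator cannot invade.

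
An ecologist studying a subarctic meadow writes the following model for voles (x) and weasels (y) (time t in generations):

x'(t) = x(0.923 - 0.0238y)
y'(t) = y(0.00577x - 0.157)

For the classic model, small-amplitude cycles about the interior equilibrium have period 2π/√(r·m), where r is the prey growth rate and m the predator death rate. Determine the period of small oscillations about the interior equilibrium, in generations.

Here r = 0.923 and m = 0.157, so r·m = 0.145.
ω = √0.145 = 0.381 per generation, hence T = 2π/ω ≈ 16.5 generations.

T ≈ 16.5 generations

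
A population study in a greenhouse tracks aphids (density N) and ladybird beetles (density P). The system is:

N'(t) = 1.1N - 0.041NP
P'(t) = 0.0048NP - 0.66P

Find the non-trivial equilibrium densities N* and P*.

Set dP/dt = 0 with P > 0: 0.0048N - 0.66 = 0, so N* = 0.66/0.0048 = 138.
Set dN/dt = 0 with N > 0: 1.1 - 0.041P = 0, so P* = 1.1/0.041 = 26.8.

N* ≈ 138, P* ≈ 26.8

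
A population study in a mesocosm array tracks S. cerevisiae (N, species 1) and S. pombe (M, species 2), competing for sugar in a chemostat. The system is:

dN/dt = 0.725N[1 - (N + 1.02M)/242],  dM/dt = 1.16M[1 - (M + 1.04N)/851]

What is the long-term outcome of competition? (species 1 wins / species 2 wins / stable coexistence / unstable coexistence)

species 2 excludes species 1

Compare the nullcline intercepts: K1/α12 = 242/1.02 = 237 < K2 = 851; K2/α21 = 851/1.04 = 818 > K1 = 242.
Since the inequalities point opposite ways, species 2 can invade but species 1 cannot.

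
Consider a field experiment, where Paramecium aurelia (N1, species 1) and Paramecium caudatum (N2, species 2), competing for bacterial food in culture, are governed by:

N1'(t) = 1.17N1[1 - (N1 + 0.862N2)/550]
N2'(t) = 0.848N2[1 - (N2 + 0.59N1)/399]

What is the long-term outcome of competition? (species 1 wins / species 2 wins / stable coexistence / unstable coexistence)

stable coexistence

Compare the nullcline intercepts: K1/α12 = 550/0.862 = 638 > K2 = 399; K2/α21 = 399/0.59 = 676 > K1 = 550.
Since both inequalities hold, each species can invade when rare, so the interior equilibrium is stable.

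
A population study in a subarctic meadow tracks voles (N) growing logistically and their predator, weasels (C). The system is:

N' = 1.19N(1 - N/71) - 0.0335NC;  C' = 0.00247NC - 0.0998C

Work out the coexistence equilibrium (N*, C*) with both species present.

From dC/dt = 0 with C > 0: 0.00247N* = 0.0998, so N* = 40.4.
Substitute into dN/dt = 0: 1.19(1 - 40.4/71) = 0.0335C*.
The bracket is 0.431, giving C* = 0.513/0.0335 = 15.3.

N* ≈ 40.4, C* ≈ 15.3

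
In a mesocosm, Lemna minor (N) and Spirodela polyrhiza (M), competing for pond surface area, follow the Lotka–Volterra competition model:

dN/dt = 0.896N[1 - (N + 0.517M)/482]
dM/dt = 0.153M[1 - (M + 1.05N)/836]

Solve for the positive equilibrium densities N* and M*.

Setting both brackets to zero gives the nullclines N + 0.517M = 482 and 1.05N + M = 836.
Substituting M = 836 - 1.05N into the first: N(1 - 0.517·1.05) = 482 - 0.517·836.
So N* = 49.8/0.457 = 109, and then M* = 836 - 1.05·109 = 722.

N* ≈ 109, M* ≈ 722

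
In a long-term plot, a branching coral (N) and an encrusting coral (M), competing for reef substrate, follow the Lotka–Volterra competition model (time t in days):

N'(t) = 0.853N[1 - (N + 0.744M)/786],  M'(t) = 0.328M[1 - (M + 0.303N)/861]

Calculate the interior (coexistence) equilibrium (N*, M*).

N* ≈ 188, M* ≈ 804

Setting both brackets to zero gives the nullclines N + 0.744M = 786 and 0.303N + M = 861.
Substituting M = 861 - 0.303N into the first: N(1 - 0.744·0.303) = 786 - 0.744·861.
So N* = 145/0.775 = 188, and then M* = 861 - 0.303·188 = 804.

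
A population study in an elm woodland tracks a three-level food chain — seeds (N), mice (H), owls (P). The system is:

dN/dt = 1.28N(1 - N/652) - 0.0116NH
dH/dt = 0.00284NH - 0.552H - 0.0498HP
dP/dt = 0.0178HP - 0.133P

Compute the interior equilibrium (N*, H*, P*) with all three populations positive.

N* ≈ 608, H* ≈ 7.47, P* ≈ 23.6

From dP/dt = 0: 0.0178H* = 0.133, so H* = 7.47.
From dN/dt = 0: 1.28(1 - N*/652) = 0.0116·7.47, giving N* = 652·(1 - 0.0677) = 608.
From dH/dt = 0: 0.00284·608 - 0.552 = 0.0498P*, so P* = 1.17/0.0498 = 23.6.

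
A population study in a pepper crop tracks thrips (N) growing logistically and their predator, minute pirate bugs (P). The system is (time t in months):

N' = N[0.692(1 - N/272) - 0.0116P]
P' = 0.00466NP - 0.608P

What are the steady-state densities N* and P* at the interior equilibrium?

From dP/dt = 0 with P > 0: 0.00466N* = 0.608, so N* = 130.
Substitute into dN/dt = 0: 0.692(1 - 130/272) = 0.0116P*.
The bracket is 0.52, giving P* = 0.36/0.0116 = 31.

N* ≈ 130, P* ≈ 31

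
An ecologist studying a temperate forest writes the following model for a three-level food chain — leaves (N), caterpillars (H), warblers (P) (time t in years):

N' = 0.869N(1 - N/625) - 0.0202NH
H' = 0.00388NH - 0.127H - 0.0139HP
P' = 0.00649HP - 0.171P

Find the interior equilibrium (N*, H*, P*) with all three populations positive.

N* ≈ 242, H* ≈ 26.3, P* ≈ 58.5

From dP/dt = 0: 0.00649H* = 0.171, so H* = 26.3.
From dN/dt = 0: 0.869(1 - N*/625) = 0.0202·26.3, giving N* = 625·(1 - 0.612) = 242.
From dH/dt = 0: 0.00388·242 - 0.127 = 0.0139P*, so P* = 0.813/0.0139 = 58.5.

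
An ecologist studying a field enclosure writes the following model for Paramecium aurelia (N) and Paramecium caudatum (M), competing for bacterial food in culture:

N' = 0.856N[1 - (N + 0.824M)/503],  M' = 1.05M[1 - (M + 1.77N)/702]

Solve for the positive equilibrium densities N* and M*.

N* ≈ 165, M* ≈ 411

Setting both brackets to zero gives the nullclines N + 0.824M = 503 and 1.77N + M = 702.
Substituting M = 702 - 1.77N into the first: N(1 - 0.824·1.77) = 503 - 0.824·702.
So N* = -75.4/-0.458 = 165, and then M* = 702 - 1.77·165 = 411.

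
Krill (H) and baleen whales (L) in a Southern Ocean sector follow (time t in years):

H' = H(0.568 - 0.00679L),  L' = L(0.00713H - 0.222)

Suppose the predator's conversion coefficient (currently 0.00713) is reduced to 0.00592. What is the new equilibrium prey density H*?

H* ≈ 37.5

At the interior fixed point, setting dL/dt = 0 with L > 0 fixes H* = (predator death rate)/(HL coefficient) — independent of the other coefficients.
With the change, H* = 0.222/0.00592 = 37.5; it rises from 31.1.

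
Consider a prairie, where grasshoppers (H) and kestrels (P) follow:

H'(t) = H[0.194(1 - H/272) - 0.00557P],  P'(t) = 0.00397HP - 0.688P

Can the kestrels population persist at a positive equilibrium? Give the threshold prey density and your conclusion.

Threshold H = 173; K > 173, so yes, the predator persists.

The predator equation gives dP/dt > 0 only when H > 0.688/0.00397 = 173.
Without the predator, H → K = 272. Since 272 > 173, the predator can invade and persist.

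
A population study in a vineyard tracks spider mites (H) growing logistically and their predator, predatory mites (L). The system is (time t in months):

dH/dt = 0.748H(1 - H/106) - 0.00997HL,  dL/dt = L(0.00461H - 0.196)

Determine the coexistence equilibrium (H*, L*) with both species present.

From dL/dt = 0 with L > 0: 0.00461H* = 0.196, so H* = 42.5.
Substitute into dH/dt = 0: 0.748(1 - 42.5/106) = 0.00997L*.
The bracket is 0.599, giving L* = 0.448/0.00997 = 44.9.

H* ≈ 42.5, L* ≈ 44.9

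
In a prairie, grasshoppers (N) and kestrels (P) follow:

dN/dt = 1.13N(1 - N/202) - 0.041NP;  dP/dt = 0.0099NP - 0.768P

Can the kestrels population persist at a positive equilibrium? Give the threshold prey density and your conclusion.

The predator equation gives dP/dt > 0 only when N > 0.768/0.0099 = 77.6.
Without the predator, N → K = 202. Since 202 > 77.6, the predator can invade and persist.

Threshold N = 77.6; K > 77.6, so yes, the predator persists.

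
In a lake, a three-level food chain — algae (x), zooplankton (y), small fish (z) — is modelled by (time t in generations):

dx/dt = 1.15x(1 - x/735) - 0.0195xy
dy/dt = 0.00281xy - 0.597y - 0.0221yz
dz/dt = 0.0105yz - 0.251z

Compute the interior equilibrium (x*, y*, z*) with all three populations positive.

x* ≈ 437, y* ≈ 23.9, z* ≈ 28.6

From dz/dt = 0: 0.0105y* = 0.251, so y* = 23.9.
From dx/dt = 0: 1.15(1 - x*/735) = 0.0195·23.9, giving x* = 735·(1 - 0.405) = 437.
From dy/dt = 0: 0.00281·437 - 0.597 = 0.0221z*, so z* = 0.631/0.0221 = 28.6.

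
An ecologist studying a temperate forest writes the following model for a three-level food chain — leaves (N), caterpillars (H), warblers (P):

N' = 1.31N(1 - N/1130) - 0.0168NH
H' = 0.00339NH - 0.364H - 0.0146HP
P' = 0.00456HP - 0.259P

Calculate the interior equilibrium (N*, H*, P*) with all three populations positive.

From dP/dt = 0: 0.00456H* = 0.259, so H* = 56.8.
From dN/dt = 0: 1.31(1 - N*/1130) = 0.0168·56.8, giving N* = 1130·(1 - 0.728) = 307.
From dH/dt = 0: 0.00339·307 - 0.364 = 0.0146P*, so P* = 0.676/0.0146 = 46.3.

N* ≈ 307, H* ≈ 56.8, P* ≈ 46.3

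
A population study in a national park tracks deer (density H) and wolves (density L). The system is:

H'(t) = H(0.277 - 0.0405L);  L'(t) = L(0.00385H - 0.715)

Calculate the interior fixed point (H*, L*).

Set dL/dt = 0 with L > 0: 0.00385H - 0.715 = 0, so H* = 0.715/0.00385 = 186.
Set dH/dt = 0 with H > 0: 0.277 - 0.0405L = 0, so L* = 0.277/0.0405 = 6.84.

H* ≈ 186, L* ≈ 6.84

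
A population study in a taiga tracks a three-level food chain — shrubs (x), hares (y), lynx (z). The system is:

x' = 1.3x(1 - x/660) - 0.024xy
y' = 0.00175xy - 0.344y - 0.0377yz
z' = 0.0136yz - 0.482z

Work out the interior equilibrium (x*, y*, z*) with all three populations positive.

x* ≈ 228, y* ≈ 35.4, z* ≈ 1.47

From dz/dt = 0: 0.0136y* = 0.482, so y* = 35.4.
From dx/dt = 0: 1.3(1 - x*/660) = 0.024·35.4, giving x* = 660·(1 - 0.654) = 228.
From dy/dt = 0: 0.00175·228 - 0.344 = 0.0377z*, so z* = 0.0553/0.0377 = 1.47.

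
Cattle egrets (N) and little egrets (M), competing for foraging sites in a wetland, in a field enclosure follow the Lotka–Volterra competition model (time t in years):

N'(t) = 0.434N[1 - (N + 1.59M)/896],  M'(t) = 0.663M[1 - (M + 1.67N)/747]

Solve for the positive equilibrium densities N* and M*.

Setting both brackets to zero gives the nullclines N + 1.59M = 896 and 1.67N + M = 747.
Substituting M = 747 - 1.67N into the first: N(1 - 1.59·1.67) = 896 - 1.59·747.
So N* = -292/-1.66 = 176, and then M* = 747 - 1.67·176 = 453.

N* ≈ 176, M* ≈ 453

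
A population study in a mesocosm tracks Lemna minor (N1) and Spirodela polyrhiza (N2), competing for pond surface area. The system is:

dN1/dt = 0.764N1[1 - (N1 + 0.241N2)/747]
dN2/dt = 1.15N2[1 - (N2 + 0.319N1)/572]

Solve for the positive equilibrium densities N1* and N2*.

N1* ≈ 660, N2* ≈ 361

Setting both brackets to zero gives the nullclines N1 + 0.241N2 = 747 and 0.319N1 + N2 = 572.
Substituting N2 = 572 - 0.319N1 into the first: N1(1 - 0.241·0.319) = 747 - 0.241·572.
So N1* = 609/0.923 = 660, and then N2* = 572 - 0.319·660 = 361.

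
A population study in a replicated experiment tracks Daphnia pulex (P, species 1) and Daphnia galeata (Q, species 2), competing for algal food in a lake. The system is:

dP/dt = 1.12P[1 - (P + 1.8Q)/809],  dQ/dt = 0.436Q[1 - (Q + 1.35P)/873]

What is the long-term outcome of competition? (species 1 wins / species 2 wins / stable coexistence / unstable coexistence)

Compare the nullcline intercepts: K1/α12 = 809/1.8 = 449 < K2 = 873; K2/α21 = 873/1.35 = 647 < K1 = 809.
Since both are reversed, neither can invade when rare; the interior point is a saddle.

unstable coexistence (outcome depends on initial conditions)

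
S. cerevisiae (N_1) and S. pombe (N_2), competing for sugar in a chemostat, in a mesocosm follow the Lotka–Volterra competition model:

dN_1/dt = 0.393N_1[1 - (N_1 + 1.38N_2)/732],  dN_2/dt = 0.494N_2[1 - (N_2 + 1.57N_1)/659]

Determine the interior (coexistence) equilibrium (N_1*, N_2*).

N_1* ≈ 152, N_2* ≈ 420

Setting both brackets to zero gives the nullclines N_1 + 1.38N_2 = 732 and 1.57N_1 + N_2 = 659.
Substituting N_2 = 659 - 1.57N_1 into the first: N_1(1 - 1.38·1.57) = 732 - 1.38·659.
So N_1* = -177/-1.17 = 152, and then N_2* = 659 - 1.57·152 = 420.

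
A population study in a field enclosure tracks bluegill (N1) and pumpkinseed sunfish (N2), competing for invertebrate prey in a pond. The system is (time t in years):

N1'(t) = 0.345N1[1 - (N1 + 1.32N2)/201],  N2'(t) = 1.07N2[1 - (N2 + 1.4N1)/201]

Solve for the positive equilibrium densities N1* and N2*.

Setting both brackets to zero gives the nullclines N1 + 1.32N2 = 201 and 1.4N1 + N2 = 201.
Substituting N2 = 201 - 1.4N1 into the first: N1(1 - 1.32·1.4) = 201 - 1.32·201.
So N1* = -64.3/-0.848 = 75.8, and then N2* = 201 - 1.4·75.8 = 94.8.

N1* ≈ 75.8, N2* ≈ 94.8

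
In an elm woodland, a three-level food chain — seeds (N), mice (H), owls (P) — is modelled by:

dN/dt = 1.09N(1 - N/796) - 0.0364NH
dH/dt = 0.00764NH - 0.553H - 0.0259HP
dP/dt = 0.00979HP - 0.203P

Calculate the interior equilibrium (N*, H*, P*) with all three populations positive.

N* ≈ 245, H* ≈ 20.7, P* ≈ 50.9

From dP/dt = 0: 0.00979H* = 0.203, so H* = 20.7.
From dN/dt = 0: 1.09(1 - N*/796) = 0.0364·20.7, giving N* = 796·(1 - 0.692) = 245.
From dH/dt = 0: 0.00764·245 - 0.553 = 0.0259P*, so P* = 1.32/0.0259 = 50.9.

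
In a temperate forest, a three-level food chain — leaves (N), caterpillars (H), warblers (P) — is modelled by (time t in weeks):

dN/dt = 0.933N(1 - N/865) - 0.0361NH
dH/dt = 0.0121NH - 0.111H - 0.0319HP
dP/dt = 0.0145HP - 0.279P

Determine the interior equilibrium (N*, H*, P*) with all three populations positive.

From dP/dt = 0: 0.0145H* = 0.279, so H* = 19.2.
From dN/dt = 0: 0.933(1 - N*/865) = 0.0361·19.2, giving N* = 865·(1 - 0.744) = 221.
From dH/dt = 0: 0.0121·221 - 0.111 = 0.0319P*, so P* = 2.56/0.0319 = 80.4.

N* ≈ 221, H* ≈ 19.2, P* ≈ 80.4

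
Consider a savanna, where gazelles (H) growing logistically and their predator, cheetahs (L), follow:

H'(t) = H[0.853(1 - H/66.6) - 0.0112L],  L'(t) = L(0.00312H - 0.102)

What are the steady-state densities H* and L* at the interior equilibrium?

From dL/dt = 0 with L > 0: 0.00312H* = 0.102, so H* = 32.7.
Substitute into dH/dt = 0: 0.853(1 - 32.7/66.6) = 0.0112L*.
The bracket is 0.509, giving L* = 0.434/0.0112 = 38.8.

H* ≈ 32.7, L* ≈ 38.8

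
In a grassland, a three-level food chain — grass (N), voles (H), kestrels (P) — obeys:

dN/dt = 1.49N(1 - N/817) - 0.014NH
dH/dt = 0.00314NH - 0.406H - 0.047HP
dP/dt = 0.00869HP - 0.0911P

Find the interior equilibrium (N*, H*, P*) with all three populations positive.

From dP/dt = 0: 0.00869H* = 0.0911, so H* = 10.5.
From dN/dt = 0: 1.49(1 - N*/817) = 0.014·10.5, giving N* = 817·(1 - 0.0985) = 737.
From dH/dt = 0: 0.00314·737 - 0.406 = 0.047P*, so P* = 1.91/0.047 = 40.6.

N* ≈ 737, H* ≈ 10.5, P* ≈ 40.6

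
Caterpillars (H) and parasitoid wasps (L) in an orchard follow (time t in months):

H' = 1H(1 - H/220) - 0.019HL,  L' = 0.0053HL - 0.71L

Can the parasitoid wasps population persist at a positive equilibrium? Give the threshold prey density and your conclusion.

Threshold H = 134; K > 134, so yes, the predator persists.

The predator equation gives dL/dt > 0 only when H > 0.71/0.0053 = 134.
Without the predator, H → K = 220. Since 220 > 134, the predator can invade and persist.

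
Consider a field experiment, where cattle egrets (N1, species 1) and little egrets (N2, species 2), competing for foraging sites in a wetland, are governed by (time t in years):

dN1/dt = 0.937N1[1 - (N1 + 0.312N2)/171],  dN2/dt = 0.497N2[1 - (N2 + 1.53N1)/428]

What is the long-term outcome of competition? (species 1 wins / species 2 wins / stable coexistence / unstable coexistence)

Compare the nullcline intercepts: K1/α12 = 171/0.312 = 548 > K2 = 428; K2/α21 = 428/1.53 = 280 > K1 = 171.
Since both inequalities hold, each species can invade when rare, so the interior equilibrium is stable.

stable coexistence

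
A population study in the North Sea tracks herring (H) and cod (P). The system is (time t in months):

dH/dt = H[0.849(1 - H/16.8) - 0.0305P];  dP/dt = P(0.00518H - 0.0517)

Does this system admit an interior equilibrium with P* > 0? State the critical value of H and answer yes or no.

The predator equation gives dP/dt > 0 only when H > 0.0517/0.00518 = 9.98.
Without the predator, H → K = 16.8. Since 16.8 > 9.98, the predator can invade and persist.

Threshold H = 9.98; K > 9.98, so yes, the predator persists.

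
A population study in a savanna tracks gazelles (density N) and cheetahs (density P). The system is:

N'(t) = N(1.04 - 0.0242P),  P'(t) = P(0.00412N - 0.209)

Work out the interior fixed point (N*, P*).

Set dP/dt = 0 with P > 0: 0.00412N - 0.209 = 0, so N* = 0.209/0.00412 = 50.7.
Set dN/dt = 0 with N > 0: 1.04 - 0.0242P = 0, so P* = 1.04/0.0242 = 43.

N* ≈ 50.7, P* ≈ 43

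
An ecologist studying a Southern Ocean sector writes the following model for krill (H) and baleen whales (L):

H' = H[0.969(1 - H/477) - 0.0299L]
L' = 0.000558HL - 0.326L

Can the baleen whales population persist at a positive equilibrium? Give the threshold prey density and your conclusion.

Threshold H = 584; K < 584, so no, the predator goes extinct.

The predator equation gives dL/dt > 0 only when H > 0.326/0.000558 = 584.
Without the predator, H → K = 477. Since 477 < 584, the predator cannot invade.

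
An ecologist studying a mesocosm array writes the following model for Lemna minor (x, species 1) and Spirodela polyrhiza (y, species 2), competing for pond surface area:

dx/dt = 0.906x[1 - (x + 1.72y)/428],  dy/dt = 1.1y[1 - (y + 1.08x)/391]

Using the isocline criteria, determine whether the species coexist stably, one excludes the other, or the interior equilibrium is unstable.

unstable coexistence (outcome depends on initial conditions)

Compare the nullcline intercepts: K1/α12 = 428/1.72 = 249 < K2 = 391; K2/α21 = 391/1.08 = 362 < K1 = 428.
Since both are reversed, neither can invade when rare; the interior point is a saddle.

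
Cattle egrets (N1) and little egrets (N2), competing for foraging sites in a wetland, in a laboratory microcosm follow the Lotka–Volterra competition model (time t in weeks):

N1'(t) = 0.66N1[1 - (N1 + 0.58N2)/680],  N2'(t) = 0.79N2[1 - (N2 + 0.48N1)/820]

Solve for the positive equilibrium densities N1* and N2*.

Setting both brackets to zero gives the nullclines N1 + 0.58N2 = 680 and 0.48N1 + N2 = 820.
Substituting N2 = 820 - 0.48N1 into the first: N1(1 - 0.58·0.48) = 680 - 0.58·820.
So N1* = 204/0.722 = 283, and then N2* = 820 - 0.48·283 = 684.

N1* ≈ 283, N2* ≈ 684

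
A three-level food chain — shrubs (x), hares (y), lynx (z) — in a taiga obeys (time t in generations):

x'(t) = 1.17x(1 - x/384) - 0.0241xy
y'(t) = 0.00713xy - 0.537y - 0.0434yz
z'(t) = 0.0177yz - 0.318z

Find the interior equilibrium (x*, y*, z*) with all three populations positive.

From dz/dt = 0: 0.0177y* = 0.318, so y* = 18.
From dx/dt = 0: 1.17(1 - x*/384) = 0.0241·18, giving x* = 384·(1 - 0.37) = 242.
From dy/dt = 0: 0.00713·242 - 0.537 = 0.0434z*, so z* = 1.19/0.0434 = 27.4.

x* ≈ 242, y* ≈ 18, z* ≈ 27.4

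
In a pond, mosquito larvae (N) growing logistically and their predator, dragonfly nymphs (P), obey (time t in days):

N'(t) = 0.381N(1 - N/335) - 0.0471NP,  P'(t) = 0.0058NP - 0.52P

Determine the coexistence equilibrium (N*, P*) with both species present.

From dP/dt = 0 with P > 0: 0.0058N* = 0.52, so N* = 89.7.
Substitute into dN/dt = 0: 0.381(1 - 89.7/335) = 0.0471P*.
The bracket is 0.732, giving P* = 0.279/0.0471 = 5.92.

N* ≈ 89.7, P* ≈ 5.92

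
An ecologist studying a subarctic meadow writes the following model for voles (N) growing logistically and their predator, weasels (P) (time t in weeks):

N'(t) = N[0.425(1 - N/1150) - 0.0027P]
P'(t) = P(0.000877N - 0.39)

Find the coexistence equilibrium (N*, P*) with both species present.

From dP/dt = 0 with P > 0: 0.000877N* = 0.39, so N* = 445.
Substitute into dN/dt = 0: 0.425(1 - 445/1150) = 0.0027P*.
The bracket is 0.613, giving P* = 0.261/0.0027 = 96.5.

N* ≈ 445, P* ≈ 96.5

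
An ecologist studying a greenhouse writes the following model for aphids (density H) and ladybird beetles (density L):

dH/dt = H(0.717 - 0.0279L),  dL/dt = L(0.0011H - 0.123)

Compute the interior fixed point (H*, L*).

Set dL/dt = 0 with L > 0: 0.0011H - 0.123 = 0, so H* = 0.123/0.0011 = 112.
Set dH/dt = 0 with H > 0: 0.717 - 0.0279L = 0, so L* = 0.717/0.0279 = 25.7.

H* ≈ 112, L* ≈ 25.7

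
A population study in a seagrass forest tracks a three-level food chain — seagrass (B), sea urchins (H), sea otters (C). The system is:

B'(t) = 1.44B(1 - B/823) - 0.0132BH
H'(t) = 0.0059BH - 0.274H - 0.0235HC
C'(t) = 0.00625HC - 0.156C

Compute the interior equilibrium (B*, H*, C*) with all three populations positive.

From dC/dt = 0: 0.00625H* = 0.156, so H* = 25.
From dB/dt = 0: 1.44(1 - B*/823) = 0.0132·25, giving B* = 823·(1 - 0.229) = 635.
From dH/dt = 0: 0.0059·635 - 0.274 = 0.0235C*, so C* = 3.47/0.0235 = 148.

B* ≈ 635, H* ≈ 25, C* ≈ 148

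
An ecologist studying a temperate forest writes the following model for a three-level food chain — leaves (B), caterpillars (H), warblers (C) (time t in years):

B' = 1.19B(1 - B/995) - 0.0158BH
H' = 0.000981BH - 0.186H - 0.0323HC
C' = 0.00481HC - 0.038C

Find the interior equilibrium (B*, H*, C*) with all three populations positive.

From dC/dt = 0: 0.00481H* = 0.038, so H* = 7.9.
From dB/dt = 0: 1.19(1 - B*/995) = 0.0158·7.9, giving B* = 995·(1 - 0.105) = 891.
From dH/dt = 0: 0.000981·891 - 0.186 = 0.0323C*, so C* = 0.688/0.0323 = 21.3.

B* ≈ 891, H* ≈ 7.9, C* ≈ 21.3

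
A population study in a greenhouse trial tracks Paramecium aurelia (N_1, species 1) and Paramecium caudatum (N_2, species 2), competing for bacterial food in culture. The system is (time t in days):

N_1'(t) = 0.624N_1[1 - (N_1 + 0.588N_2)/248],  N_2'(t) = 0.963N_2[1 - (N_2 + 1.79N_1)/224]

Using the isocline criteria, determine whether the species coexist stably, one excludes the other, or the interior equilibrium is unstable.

species 1 excludes species 2

Compare the nullcline intercepts: K1/α12 = 248/0.588 = 422 > K2 = 224; K2/α21 = 224/1.79 = 125 < K1 = 248.
Since the inequalities point opposite ways, species 1 can invade but species 2 cannot.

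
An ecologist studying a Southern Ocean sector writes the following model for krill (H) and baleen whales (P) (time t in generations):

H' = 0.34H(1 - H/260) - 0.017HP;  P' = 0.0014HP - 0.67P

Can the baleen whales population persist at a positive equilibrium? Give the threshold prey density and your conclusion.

Threshold H = 479; K < 479, so no, the predator goes extinct.

The predator equation gives dP/dt > 0 only when H > 0.67/0.0014 = 479.
Without the predator, H → K = 260. Since 260 < 479, the predator cannot invade.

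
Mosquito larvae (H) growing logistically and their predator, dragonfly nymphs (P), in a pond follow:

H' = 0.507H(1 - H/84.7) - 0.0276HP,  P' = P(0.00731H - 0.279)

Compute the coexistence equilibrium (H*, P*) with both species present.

H* ≈ 38.2, P* ≈ 10.1

From dP/dt = 0 with P > 0: 0.00731H* = 0.279, so H* = 38.2.
Substitute into dH/dt = 0: 0.507(1 - 38.2/84.7) = 0.0276P*.
The bracket is 0.549, giving P* = 0.279/0.0276 = 10.1.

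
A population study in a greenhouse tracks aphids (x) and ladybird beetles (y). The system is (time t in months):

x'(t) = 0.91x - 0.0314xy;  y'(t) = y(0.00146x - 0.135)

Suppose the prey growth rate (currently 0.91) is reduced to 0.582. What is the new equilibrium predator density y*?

At the interior fixed point, setting dx/dt = 0 with x > 0 fixes y* = (prey growth rate)/(xy coefficient) — independent of the other coefficients.
With the change, y* = 0.582/0.0314 = 18.5; it falls from 29.

y* ≈ 18.5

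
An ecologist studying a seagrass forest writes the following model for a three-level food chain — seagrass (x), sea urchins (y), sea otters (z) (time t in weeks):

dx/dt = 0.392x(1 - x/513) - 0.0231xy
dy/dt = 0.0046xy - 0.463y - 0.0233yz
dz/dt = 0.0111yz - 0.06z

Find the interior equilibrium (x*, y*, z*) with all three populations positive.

From dz/dt = 0: 0.0111y* = 0.06, so y* = 5.41.
From dx/dt = 0: 0.392(1 - x*/513) = 0.0231·5.41, giving x* = 513·(1 - 0.319) = 350.
From dy/dt = 0: 0.0046·350 - 0.463 = 0.0233z*, so z* = 1.15/0.0233 = 49.1.

x* ≈ 350, y* ≈ 5.41, z* ≈ 49.1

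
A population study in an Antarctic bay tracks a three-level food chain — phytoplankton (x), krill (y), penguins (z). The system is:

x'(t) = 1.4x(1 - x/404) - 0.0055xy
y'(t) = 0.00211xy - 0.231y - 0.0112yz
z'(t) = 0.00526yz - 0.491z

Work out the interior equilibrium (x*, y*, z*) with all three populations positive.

From dz/dt = 0: 0.00526y* = 0.491, so y* = 93.3.
From dx/dt = 0: 1.4(1 - x*/404) = 0.0055·93.3, giving x* = 404·(1 - 0.367) = 256.
From dy/dt = 0: 0.00211·256 - 0.231 = 0.0112z*, so z* = 0.309/0.0112 = 27.6.

x* ≈ 256, y* ≈ 93.3, z* ≈ 27.6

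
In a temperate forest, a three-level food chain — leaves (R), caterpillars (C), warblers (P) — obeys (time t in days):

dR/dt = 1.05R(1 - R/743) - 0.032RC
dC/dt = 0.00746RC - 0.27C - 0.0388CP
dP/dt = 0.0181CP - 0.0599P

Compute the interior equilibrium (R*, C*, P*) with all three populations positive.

R* ≈ 668, C* ≈ 3.31, P* ≈ 121

From dP/dt = 0: 0.0181C* = 0.0599, so C* = 3.31.
From dR/dt = 0: 1.05(1 - R*/743) = 0.032·3.31, giving R* = 743·(1 - 0.101) = 668.
From dC/dt = 0: 0.00746·668 - 0.27 = 0.0388P*, so P* = 4.71/0.0388 = 121.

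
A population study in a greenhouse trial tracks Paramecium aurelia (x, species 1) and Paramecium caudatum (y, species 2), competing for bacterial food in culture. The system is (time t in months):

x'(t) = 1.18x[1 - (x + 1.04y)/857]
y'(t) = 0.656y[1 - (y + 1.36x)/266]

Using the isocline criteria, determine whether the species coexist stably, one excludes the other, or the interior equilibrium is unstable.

species 1 excludes species 2

Compare the nullcline intercepts: K1/α12 = 857/1.04 = 824 > K2 = 266; K2/α21 = 266/1.36 = 196 < K1 = 857.
Since the inequalities point opposite ways, species 1 can invade but species 2 cannot.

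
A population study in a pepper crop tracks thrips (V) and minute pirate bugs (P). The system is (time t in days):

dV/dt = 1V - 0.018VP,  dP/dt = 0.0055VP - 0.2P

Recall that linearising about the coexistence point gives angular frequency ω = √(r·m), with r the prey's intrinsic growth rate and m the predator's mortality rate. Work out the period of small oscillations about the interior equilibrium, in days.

Here r = 1 and m = 0.2, so r·m = 0.2.
ω = √0.2 = 0.447 per day, hence T = 2π/ω ≈ 14 days.

T ≈ 14 days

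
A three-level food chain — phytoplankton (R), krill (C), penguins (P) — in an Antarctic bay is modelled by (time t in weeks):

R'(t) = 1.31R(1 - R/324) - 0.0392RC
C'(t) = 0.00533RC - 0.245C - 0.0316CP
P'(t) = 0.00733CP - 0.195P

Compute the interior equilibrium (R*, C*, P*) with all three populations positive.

R* ≈ 66.1, C* ≈ 26.6, P* ≈ 3.39

From dP/dt = 0: 0.00733C* = 0.195, so C* = 26.6.
From dR/dt = 0: 1.31(1 - R*/324) = 0.0392·26.6, giving R* = 324·(1 - 0.796) = 66.1.
From dC/dt = 0: 0.00533·66.1 - 0.245 = 0.0316P*, so P* = 0.107/0.0316 = 3.39.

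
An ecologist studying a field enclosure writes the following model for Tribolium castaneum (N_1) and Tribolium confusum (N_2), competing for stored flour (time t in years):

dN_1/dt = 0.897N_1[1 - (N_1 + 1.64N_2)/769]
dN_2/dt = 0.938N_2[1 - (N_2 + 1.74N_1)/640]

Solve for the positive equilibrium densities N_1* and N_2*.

N_1* ≈ 151, N_2* ≈ 377

Setting both brackets to zero gives the nullclines N_1 + 1.64N_2 = 769 and 1.74N_1 + N_2 = 640.
Substituting N_2 = 640 - 1.74N_1 into the first: N_1(1 - 1.64·1.74) = 769 - 1.64·640.
So N_1* = -281/-1.85 = 151, and then N_2* = 640 - 1.74·151 = 377.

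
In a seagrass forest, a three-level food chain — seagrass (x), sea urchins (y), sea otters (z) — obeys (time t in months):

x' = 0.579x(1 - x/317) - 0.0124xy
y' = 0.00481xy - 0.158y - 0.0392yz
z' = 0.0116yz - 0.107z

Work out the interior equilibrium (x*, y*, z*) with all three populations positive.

x* ≈ 254, y* ≈ 9.22, z* ≈ 27.2

From dz/dt = 0: 0.0116y* = 0.107, so y* = 9.22.
From dx/dt = 0: 0.579(1 - x*/317) = 0.0124·9.22, giving x* = 317·(1 - 0.198) = 254.
From dy/dt = 0: 0.00481·254 - 0.158 = 0.0392z*, so z* = 1.07/0.0392 = 27.2.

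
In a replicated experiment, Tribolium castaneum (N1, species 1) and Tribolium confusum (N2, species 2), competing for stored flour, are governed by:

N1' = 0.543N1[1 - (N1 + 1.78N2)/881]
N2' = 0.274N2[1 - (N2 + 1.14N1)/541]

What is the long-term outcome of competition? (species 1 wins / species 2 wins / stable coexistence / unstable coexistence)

Compare the nullcline intercepts: K1/α12 = 881/1.78 = 495 < K2 = 541; K2/α21 = 541/1.14 = 475 < K1 = 881.
Since both are reversed, neither can invade when rare; the interior point is a saddle.

unstable coexistence (outcome depends on initial conditions)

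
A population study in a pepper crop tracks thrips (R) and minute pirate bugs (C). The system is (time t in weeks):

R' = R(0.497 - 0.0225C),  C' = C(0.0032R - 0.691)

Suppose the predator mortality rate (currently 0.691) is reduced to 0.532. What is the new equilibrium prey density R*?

R* ≈ 166

At the interior fixed point, setting dC/dt = 0 with C > 0 fixes R* = (predator death rate)/(RC coefficient) — independent of the other coefficients.
With the change, R* = 0.532/0.0032 = 166; it falls from 216.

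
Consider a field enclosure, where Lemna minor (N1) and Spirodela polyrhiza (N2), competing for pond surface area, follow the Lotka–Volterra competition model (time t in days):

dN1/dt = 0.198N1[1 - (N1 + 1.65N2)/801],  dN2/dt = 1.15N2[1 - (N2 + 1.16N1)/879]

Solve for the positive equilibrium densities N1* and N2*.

Setting both brackets to zero gives the nullclines N1 + 1.65N2 = 801 and 1.16N1 + N2 = 879.
Substituting N2 = 879 - 1.16N1 into the first: N1(1 - 1.65·1.16) = 801 - 1.65·879.
So N1* = -649/-0.914 = 710, and then N2* = 879 - 1.16·710 = 54.9.

N1* ≈ 710, N2* ≈ 54.9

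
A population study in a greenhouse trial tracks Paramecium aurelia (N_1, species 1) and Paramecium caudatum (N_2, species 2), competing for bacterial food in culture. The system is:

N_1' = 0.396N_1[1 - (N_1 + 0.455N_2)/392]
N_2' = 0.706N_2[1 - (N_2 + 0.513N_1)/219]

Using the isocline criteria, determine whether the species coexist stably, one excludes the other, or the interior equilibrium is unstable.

Compare the nullcline intercepts: K1/α12 = 392/0.455 = 862 > K2 = 219; K2/α21 = 219/0.513 = 427 > K1 = 392.
Since both inequalities hold, each species can invade when rare, so the interior equilibrium is stable.

stable coexistence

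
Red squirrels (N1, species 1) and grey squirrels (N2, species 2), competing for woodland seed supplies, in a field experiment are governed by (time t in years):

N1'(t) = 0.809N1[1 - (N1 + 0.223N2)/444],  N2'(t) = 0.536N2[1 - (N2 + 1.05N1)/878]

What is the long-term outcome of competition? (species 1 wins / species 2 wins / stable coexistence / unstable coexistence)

stable coexistence

Compare the nullcline intercepts: K1/α12 = 444/0.223 = 1990 > K2 = 878; K2/α21 = 878/1.05 = 836 > K1 = 444.
Since both inequalities hold, each species can invade when rare, so the interior equilibrium is stable.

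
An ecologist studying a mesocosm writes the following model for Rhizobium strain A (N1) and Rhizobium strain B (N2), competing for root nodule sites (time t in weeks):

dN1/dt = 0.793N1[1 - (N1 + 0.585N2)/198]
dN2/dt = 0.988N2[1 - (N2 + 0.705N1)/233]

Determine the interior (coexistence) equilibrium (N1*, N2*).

N1* ≈ 105, N2* ≈ 159

Setting both brackets to zero gives the nullclines N1 + 0.585N2 = 198 and 0.705N1 + N2 = 233.
Substituting N2 = 233 - 0.705N1 into the first: N1(1 - 0.585·0.705) = 198 - 0.585·233.
So N1* = 61.7/0.588 = 105, and then N2* = 233 - 0.705·105 = 159.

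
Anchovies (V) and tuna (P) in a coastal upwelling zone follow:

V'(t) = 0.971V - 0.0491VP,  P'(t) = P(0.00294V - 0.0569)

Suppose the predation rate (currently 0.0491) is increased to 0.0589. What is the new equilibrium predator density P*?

P* ≈ 16.5

At the interior fixed point, setting dV/dt = 0 with V > 0 fixes P* = (prey growth rate)/(VP coefficient) — independent of the other coefficients.
With the change, P* = 0.971/0.0589 = 16.5; it falls from 19.8.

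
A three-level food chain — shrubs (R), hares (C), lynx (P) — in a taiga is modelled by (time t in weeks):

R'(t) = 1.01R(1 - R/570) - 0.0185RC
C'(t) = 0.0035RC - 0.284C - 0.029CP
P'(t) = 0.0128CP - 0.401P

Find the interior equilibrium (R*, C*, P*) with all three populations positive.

R* ≈ 243, C* ≈ 31.3, P* ≈ 19.5

From dP/dt = 0: 0.0128C* = 0.401, so C* = 31.3.
From dR/dt = 0: 1.01(1 - R*/570) = 0.0185·31.3, giving R* = 570·(1 - 0.574) = 243.
From dC/dt = 0: 0.0035·243 - 0.284 = 0.029P*, so P* = 0.566/0.029 = 19.5.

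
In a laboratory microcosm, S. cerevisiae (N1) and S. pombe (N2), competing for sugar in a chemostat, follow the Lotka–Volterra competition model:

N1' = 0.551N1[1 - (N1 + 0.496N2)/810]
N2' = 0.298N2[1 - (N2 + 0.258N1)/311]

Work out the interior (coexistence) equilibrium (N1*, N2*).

N1* ≈ 752, N2* ≈ 117

Setting both brackets to zero gives the nullclines N1 + 0.496N2 = 810 and 0.258N1 + N2 = 311.
Substituting N2 = 311 - 0.258N1 into the first: N1(1 - 0.496·0.258) = 810 - 0.496·311.
So N1* = 656/0.872 = 752, and then N2* = 311 - 0.258·752 = 117.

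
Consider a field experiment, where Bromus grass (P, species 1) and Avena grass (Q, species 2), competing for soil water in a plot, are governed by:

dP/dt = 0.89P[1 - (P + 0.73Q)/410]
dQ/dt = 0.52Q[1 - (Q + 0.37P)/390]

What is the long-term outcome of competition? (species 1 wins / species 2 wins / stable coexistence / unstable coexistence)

stable coexistence

Compare the nullcline intercepts: K1/α12 = 410/0.73 = 562 > K2 = 390; K2/α21 = 390/0.37 = 1050 > K1 = 410.
Since both inequalities hold, each species can invade when rare, so the interior equilibrium is stable.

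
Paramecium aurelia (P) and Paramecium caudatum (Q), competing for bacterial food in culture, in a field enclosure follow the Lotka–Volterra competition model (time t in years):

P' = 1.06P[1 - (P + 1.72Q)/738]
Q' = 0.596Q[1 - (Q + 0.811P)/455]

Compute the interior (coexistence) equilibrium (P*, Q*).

P* ≈ 113, Q* ≈ 363

Setting both brackets to zero gives the nullclines P + 1.72Q = 738 and 0.811P + Q = 455.
Substituting Q = 455 - 0.811P into the first: P(1 - 1.72·0.811) = 738 - 1.72·455.
So P* = -44.6/-0.395 = 113, and then Q* = 455 - 0.811·113 = 363.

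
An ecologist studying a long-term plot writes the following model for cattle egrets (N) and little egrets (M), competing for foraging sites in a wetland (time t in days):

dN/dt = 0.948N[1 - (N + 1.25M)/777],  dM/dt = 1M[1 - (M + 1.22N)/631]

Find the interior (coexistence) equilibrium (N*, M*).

N* ≈ 22.4, M* ≈ 604

Setting both brackets to zero gives the nullclines N + 1.25M = 777 and 1.22N + M = 631.
Substituting M = 631 - 1.22N into the first: N(1 - 1.25·1.22) = 777 - 1.25·631.
So N* = -11.8/-0.525 = 22.4, and then M* = 631 - 1.22·22.4 = 604.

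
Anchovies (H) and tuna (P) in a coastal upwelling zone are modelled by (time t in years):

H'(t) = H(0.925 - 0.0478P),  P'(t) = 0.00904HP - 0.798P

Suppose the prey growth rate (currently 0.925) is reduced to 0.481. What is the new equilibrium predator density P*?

At the interior fixed point, setting dH/dt = 0 with H > 0 fixes P* = (prey growth rate)/(HP coefficient) — independent of the other coefficients.
With the change, P* = 0.481/0.0478 = 10.1; it falls from 19.4.

P* ≈ 10.1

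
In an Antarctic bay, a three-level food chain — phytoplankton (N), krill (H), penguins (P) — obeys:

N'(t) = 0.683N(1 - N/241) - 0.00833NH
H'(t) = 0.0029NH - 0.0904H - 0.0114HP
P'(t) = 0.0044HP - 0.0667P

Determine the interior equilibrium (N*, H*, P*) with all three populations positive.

N* ≈ 196, H* ≈ 15.2, P* ≈ 42

From dP/dt = 0: 0.0044H* = 0.0667, so H* = 15.2.
From dN/dt = 0: 0.683(1 - N*/241) = 0.00833·15.2, giving N* = 241·(1 - 0.185) = 196.
From dH/dt = 0: 0.0029·196 - 0.0904 = 0.0114P*, so P* = 0.479/0.0114 = 42.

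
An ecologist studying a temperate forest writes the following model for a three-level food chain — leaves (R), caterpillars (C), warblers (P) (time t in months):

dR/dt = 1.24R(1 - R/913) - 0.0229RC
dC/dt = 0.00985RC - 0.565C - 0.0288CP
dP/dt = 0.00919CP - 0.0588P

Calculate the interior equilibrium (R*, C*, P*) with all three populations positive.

R* ≈ 805, C* ≈ 6.4, P* ≈ 256

From dP/dt = 0: 0.00919C* = 0.0588, so C* = 6.4.
From dR/dt = 0: 1.24(1 - R*/913) = 0.0229·6.4, giving R* = 913·(1 - 0.118) = 805.
From dC/dt = 0: 0.00985·805 - 0.565 = 0.0288P*, so P* = 7.37/0.0288 = 256.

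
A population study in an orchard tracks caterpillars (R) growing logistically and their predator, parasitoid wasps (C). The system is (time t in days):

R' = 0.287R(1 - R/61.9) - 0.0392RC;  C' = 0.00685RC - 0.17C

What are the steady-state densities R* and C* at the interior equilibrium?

From dC/dt = 0 with C > 0: 0.00685R* = 0.17, so R* = 24.8.
Substitute into dR/dt = 0: 0.287(1 - 24.8/61.9) = 0.0392C*.
The bracket is 0.599, giving C* = 0.172/0.0392 = 4.39.

R* ≈ 24.8, C* ≈ 4.39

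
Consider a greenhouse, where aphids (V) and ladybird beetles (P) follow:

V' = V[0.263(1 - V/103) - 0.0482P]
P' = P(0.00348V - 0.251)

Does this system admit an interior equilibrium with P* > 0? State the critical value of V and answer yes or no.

The predator equation gives dP/dt > 0 only when V > 0.251/0.00348 = 72.1.
Without the predator, V → K = 103. Since 103 > 72.1, the predator can invade and persist.

Threshold V = 72.1; K > 72.1, so yes, the predator persists.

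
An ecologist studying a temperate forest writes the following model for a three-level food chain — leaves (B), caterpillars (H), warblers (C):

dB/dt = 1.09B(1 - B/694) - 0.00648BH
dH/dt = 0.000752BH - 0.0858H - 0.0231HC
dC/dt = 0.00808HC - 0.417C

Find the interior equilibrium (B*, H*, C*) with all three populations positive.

B* ≈ 481, H* ≈ 51.6, C* ≈ 11.9

From dC/dt = 0: 0.00808H* = 0.417, so H* = 51.6.
From dB/dt = 0: 1.09(1 - B*/694) = 0.00648·51.6, giving B* = 694·(1 - 0.307) = 481.
From dH/dt = 0: 0.000752·481 - 0.0858 = 0.0231C*, so C* = 0.276/0.0231 = 11.9.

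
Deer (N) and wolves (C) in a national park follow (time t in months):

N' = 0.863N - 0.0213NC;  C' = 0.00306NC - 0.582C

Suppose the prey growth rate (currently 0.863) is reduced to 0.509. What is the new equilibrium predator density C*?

At the interior fixed point, setting dN/dt = 0 with N > 0 fixes C* = (prey growth rate)/(NC coefficient) — independent of the other coefficients.
With the change, C* = 0.509/0.0213 = 23.9; it falls from 40.5.

C* ≈ 23.9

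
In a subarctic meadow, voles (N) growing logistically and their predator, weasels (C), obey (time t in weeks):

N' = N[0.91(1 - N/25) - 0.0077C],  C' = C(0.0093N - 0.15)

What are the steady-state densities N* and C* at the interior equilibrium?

N* ≈ 16.1, C* ≈ 41.9

From dC/dt = 0 with C > 0: 0.0093N* = 0.15, so N* = 16.1.
Substitute into dN/dt = 0: 0.91(1 - 16.1/25) = 0.0077C*.
The bracket is 0.355, giving C* = 0.323/0.0077 = 41.9.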